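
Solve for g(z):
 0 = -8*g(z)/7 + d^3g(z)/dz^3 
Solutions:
 g(z) = C3*exp(2*7^(2/3)*z/7) + (C1*sin(sqrt(3)*7^(2/3)*z/7) + C2*cos(sqrt(3)*7^(2/3)*z/7))*exp(-7^(2/3)*z/7)


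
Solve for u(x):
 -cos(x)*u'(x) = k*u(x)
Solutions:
 u(x) = C1*exp(k*(log(sin(x) - 1) - log(sin(x) + 1))/2)


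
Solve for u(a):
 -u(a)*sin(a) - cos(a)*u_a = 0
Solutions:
 u(a) = C1*cos(a)


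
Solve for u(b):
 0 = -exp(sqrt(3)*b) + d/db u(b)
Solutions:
 u(b) = C1 + sqrt(3)*exp(sqrt(3)*b)/3


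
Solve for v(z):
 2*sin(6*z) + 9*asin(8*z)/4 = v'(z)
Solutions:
 v(z) = C1 + 9*z*asin(8*z)/4 + 9*sqrt(1 - 64*z^2)/32 - cos(6*z)/3


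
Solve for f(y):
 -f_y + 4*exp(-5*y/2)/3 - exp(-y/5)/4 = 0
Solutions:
 f(y) = C1 - 8*exp(-5*y/2)/15 + 5*exp(-y/5)/4


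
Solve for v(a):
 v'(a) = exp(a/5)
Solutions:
 v(a) = C1 + 5*exp(a/5)


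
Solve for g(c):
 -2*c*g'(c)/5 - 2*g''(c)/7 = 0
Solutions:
 g(c) = C1 + C2*erf(sqrt(70)*c/10)


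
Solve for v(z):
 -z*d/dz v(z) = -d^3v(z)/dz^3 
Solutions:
 v(z) = C1 + Integral(C2*airyai(z) + C3*airybi(z), z)


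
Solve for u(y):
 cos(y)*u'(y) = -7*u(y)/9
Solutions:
 u(y) = C1*(sin(y) - 1)^(7/18)/(sin(y) + 1)^(7/18)


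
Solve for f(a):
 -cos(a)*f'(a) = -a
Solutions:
 f(a) = C1 + Integral(a/cos(a), a)


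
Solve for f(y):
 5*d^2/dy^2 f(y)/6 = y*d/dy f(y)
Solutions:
 f(y) = C1 + C2*erfi(sqrt(15)*y/5)


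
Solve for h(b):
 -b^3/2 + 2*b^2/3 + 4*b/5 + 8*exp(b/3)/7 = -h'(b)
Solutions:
 h(b) = C1 + b^4/8 - 2*b^3/9 - 2*b^2/5 - 24*exp(b/3)/7


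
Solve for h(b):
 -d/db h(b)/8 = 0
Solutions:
 h(b) = C1


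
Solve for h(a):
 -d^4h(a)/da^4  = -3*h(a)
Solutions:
 h(a) = C1*exp(-3^(1/4)*a) + C2*exp(3^(1/4)*a) + C3*sin(3^(1/4)*a) + C4*cos(3^(1/4)*a)


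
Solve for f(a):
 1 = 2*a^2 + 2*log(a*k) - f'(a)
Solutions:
 f(a) = C1 + 2*a^3/3 + 2*a*log(a*k) - 3*a


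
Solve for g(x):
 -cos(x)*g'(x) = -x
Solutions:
 g(x) = C1 + Integral(x/cos(x), x)


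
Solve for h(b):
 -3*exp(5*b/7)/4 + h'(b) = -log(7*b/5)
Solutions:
 h(b) = C1 - b*log(b) + b*(-log(7) + 1 + log(5)) + 21*exp(5*b/7)/20


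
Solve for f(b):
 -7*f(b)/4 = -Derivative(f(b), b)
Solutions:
 f(b) = C1*exp(7*b/4)


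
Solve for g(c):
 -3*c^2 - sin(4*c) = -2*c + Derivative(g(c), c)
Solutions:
 g(c) = C1 - c^3 + c^2 + cos(4*c)/4


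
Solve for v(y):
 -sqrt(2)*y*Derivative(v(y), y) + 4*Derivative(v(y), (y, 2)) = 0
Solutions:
 v(y) = C1 + C2*erfi(2^(3/4)*y/4)


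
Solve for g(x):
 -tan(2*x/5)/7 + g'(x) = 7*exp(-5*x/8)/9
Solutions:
 g(x) = C1 + 5*log(tan(2*x/5)^2 + 1)/28 - 56*exp(-5*x/8)/45


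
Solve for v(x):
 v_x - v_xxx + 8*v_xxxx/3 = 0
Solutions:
 v(x) = C1 + C2*exp(x*((8*sqrt(141) + 95)^(-1/3) + 2 + (8*sqrt(141) + 95)^(1/3))/16)*sin(sqrt(3)*x*(-(8*sqrt(141) + 95)^(1/3) + (8*sqrt(141) + 95)^(-1/3))/16) + C3*exp(x*((8*sqrt(141) + 95)^(-1/3) + 2 + (8*sqrt(141) + 95)^(1/3))/16)*cos(sqrt(3)*x*(-(8*sqrt(141) + 95)^(1/3) + (8*sqrt(141) + 95)^(-1/3))/16) + C4*exp(x*(-(8*sqrt(141) + 95)^(1/3) - 1/(8*sqrt(141) + 95)^(1/3) + 1)/8)


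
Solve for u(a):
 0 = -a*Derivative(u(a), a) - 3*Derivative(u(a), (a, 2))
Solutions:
 u(a) = C1 + C2*erf(sqrt(6)*a/6)


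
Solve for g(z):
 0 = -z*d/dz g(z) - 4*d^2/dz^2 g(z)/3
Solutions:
 g(z) = C1 + C2*erf(sqrt(6)*z/4)


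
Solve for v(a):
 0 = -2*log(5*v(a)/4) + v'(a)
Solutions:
 Integral(1/(-log(_y) - log(5) + 2*log(2)), (_y, v(a)))/2 = C1 - a


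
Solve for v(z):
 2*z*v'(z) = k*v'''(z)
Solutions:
 v(z) = C1 + Integral(C2*airyai(2^(1/3)*z*(1/k)^(1/3)) + C3*airybi(2^(1/3)*z*(1/k)^(1/3)), z)


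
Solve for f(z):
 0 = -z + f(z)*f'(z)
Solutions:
 f(z) = -sqrt(C1 + z^2)
 f(z) = sqrt(C1 + z^2)


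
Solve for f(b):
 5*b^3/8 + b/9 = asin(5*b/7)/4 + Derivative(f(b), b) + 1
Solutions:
 f(b) = C1 + 5*b^4/32 + b^2/18 - b*asin(5*b/7)/4 - b - sqrt(49 - 25*b^2)/20


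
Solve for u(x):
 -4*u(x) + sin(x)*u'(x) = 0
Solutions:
 u(x) = C1*(cos(x)^2 - 2*cos(x) + 1)/(cos(x)^2 + 2*cos(x) + 1)


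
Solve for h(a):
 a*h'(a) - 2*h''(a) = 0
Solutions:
 h(a) = C1 + C2*erfi(a/2)


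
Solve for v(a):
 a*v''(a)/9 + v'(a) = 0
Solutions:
 v(a) = C1 + C2/a^8


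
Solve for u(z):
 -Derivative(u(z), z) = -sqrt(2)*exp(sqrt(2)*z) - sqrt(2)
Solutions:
 u(z) = C1 + sqrt(2)*z + exp(sqrt(2)*z)


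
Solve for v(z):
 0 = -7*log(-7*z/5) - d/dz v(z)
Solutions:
 v(z) = C1 - 7*z*log(-z) + 7*z*(-log(7) + 1 + log(5))


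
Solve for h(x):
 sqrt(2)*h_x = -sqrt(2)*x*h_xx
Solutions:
 h(x) = C1 + C2*log(x)


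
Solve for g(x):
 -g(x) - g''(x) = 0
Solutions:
 g(x) = C1*sin(x) + C2*cos(x)


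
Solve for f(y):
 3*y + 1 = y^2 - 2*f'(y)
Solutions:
 f(y) = C1 + y^3/6 - 3*y^2/4 - y/2


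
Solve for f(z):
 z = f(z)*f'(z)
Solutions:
 f(z) = -sqrt(C1 + z^2)
 f(z) = sqrt(C1 + z^2)


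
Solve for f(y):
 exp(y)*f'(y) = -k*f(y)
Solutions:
 f(y) = C1*exp(k*exp(-y))


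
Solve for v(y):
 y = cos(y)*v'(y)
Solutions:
 v(y) = C1 + Integral(y/cos(y), y)


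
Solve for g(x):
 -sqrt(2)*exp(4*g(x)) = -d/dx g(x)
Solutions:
 g(x) = log(-(-1/(C1 + 4*sqrt(2)*x))^(1/4))
 g(x) = log(-1/(C1 + 4*sqrt(2)*x))/4
 g(x) = log(-I*(-1/(C1 + 4*sqrt(2)*x))^(1/4))
 g(x) = log(I*(-1/(C1 + 4*sqrt(2)*x))^(1/4))


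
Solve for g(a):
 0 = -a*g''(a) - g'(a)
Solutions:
 g(a) = C1 + C2*log(a)


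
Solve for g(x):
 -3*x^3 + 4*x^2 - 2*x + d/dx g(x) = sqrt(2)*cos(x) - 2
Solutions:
 g(x) = C1 + 3*x^4/4 - 4*x^3/3 + x^2 - 2*x + sqrt(2)*sin(x)


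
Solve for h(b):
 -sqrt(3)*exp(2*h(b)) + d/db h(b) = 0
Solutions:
 h(b) = log(-sqrt(-1/(C1 + sqrt(3)*b))) - log(2)/2
 h(b) = log(-1/(C1 + sqrt(3)*b))/2 - log(2)/2


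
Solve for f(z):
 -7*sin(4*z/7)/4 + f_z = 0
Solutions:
 f(z) = C1 - 49*cos(4*z/7)/16


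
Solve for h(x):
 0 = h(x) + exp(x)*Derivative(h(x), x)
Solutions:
 h(x) = C1*exp(exp(-x))


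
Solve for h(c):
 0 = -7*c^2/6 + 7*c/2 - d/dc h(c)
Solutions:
 h(c) = C1 - 7*c^3/18 + 7*c^2/4


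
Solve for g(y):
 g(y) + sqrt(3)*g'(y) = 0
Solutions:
 g(y) = C1*exp(-sqrt(3)*y/3)


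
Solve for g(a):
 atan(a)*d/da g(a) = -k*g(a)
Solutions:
 g(a) = C1*exp(-k*Integral(1/atan(a), a))


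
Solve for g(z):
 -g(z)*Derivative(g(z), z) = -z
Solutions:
 g(z) = -sqrt(C1 + z^2)
 g(z) = sqrt(C1 + z^2)


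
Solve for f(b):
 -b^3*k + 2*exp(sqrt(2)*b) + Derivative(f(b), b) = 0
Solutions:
 f(b) = C1 + b^4*k/4 - sqrt(2)*exp(sqrt(2)*b)


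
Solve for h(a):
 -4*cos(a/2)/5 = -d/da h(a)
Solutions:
 h(a) = C1 + 8*sin(a/2)/5


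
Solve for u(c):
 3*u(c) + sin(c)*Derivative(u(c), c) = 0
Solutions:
 u(c) = C1*(cos(c) + 1)^(3/2)/(cos(c) - 1)^(3/2)


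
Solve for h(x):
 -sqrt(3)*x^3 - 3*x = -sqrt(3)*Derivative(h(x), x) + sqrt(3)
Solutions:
 h(x) = C1 + x^4/4 + sqrt(3)*x^2/2 + x


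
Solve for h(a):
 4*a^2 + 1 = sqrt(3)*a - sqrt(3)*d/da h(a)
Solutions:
 h(a) = C1 - 4*sqrt(3)*a^3/9 + a^2/2 - sqrt(3)*a/3


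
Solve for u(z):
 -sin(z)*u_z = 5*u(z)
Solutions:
 u(z) = C1*sqrt(cos(z) + 1)*(cos(z)^2 + 2*cos(z) + 1)/(sqrt(cos(z) - 1)*(cos(z)^2 - 2*cos(z) + 1))


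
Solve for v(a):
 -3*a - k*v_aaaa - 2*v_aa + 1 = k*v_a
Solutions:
 v(a) = C1 + C2*exp(2^(1/3)*a*(6^(1/3)*(sqrt(3)*sqrt(27 + 32/k^3) + 9)^(1/3)/12 - 2^(1/3)*3^(5/6)*I*(sqrt(3)*sqrt(27 + 32/k^3) + 9)^(1/3)/12 + 4/(k*(-3^(1/3) + 3^(5/6)*I)*(sqrt(3)*sqrt(27 + 32/k^3) + 9)^(1/3)))) + C3*exp(2^(1/3)*a*(6^(1/3)*(sqrt(3)*sqrt(27 + 32/k^3) + 9)^(1/3)/12 + 2^(1/3)*3^(5/6)*I*(sqrt(3)*sqrt(27 + 32/k^3) + 9)^(1/3)/12 - 4/(k*(3^(1/3) + 3^(5/6)*I)*(sqrt(3)*sqrt(27 + 32/k^3) + 9)^(1/3)))) + C4*exp(6^(1/3)*a*(-2^(1/3)*(sqrt(3)*sqrt(27 + 32/k^3) + 9)^(1/3) + 4*3^(1/3)/(k*(sqrt(3)*sqrt(27 + 32/k^3) + 9)^(1/3)))/6) - 3*a^2/(2*k) + a/k + 6*a/k^2


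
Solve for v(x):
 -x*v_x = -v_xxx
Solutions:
 v(x) = C1 + Integral(C2*airyai(x) + C3*airybi(x), x)


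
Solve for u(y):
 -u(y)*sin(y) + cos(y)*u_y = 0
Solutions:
 u(y) = C1/cos(y)


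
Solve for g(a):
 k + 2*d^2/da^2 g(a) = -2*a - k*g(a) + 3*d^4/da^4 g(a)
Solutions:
 g(a) = C1*exp(-sqrt(3)*a*sqrt(1 - sqrt(3*k + 1))/3) + C2*exp(sqrt(3)*a*sqrt(1 - sqrt(3*k + 1))/3) + C3*exp(-sqrt(3)*a*sqrt(sqrt(3*k + 1) + 1)/3) + C4*exp(sqrt(3)*a*sqrt(sqrt(3*k + 1) + 1)/3) - 2*a/k - 1


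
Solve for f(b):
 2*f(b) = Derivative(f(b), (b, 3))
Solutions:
 f(b) = C3*exp(2^(1/3)*b) + (C1*sin(2^(1/3)*sqrt(3)*b/2) + C2*cos(2^(1/3)*sqrt(3)*b/2))*exp(-2^(1/3)*b/2)


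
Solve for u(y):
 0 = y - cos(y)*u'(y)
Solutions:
 u(y) = C1 + Integral(y/cos(y), y)


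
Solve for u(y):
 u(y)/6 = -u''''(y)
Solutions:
 u(y) = (C1*sin(2^(1/4)*3^(3/4)*y/6) + C2*cos(2^(1/4)*3^(3/4)*y/6))*exp(-2^(1/4)*3^(3/4)*y/6) + (C3*sin(2^(1/4)*3^(3/4)*y/6) + C4*cos(2^(1/4)*3^(3/4)*y/6))*exp(2^(1/4)*3^(3/4)*y/6)


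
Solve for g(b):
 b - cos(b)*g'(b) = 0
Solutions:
 g(b) = C1 + Integral(b/cos(b), b)


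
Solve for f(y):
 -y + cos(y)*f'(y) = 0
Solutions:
 f(y) = C1 + Integral(y/cos(y), y)


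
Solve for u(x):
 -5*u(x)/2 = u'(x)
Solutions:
 u(x) = C1*exp(-5*x/2)


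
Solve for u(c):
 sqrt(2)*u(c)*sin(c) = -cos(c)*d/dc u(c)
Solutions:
 u(c) = C1*cos(c)^(sqrt(2))


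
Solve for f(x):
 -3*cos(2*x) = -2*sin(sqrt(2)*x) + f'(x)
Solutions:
 f(x) = C1 - 3*sin(2*x)/2 - sqrt(2)*cos(sqrt(2)*x)


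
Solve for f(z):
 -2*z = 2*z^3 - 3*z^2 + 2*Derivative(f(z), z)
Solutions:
 f(z) = C1 - z^4/4 + z^3/2 - z^2/2


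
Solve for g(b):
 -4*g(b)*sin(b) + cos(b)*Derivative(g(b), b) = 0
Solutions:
 g(b) = C1/cos(b)^4


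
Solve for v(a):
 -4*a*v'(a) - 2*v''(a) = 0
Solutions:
 v(a) = C1 + C2*erf(a)


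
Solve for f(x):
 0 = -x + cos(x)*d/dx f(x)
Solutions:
 f(x) = C1 + Integral(x/cos(x), x)


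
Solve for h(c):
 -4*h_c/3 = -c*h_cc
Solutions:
 h(c) = C1 + C2*c^(7/3)


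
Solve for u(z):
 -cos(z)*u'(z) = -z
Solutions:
 u(z) = C1 + Integral(z/cos(z), z)


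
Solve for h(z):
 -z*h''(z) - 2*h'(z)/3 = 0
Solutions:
 h(z) = C1 + C2*z^(1/3)


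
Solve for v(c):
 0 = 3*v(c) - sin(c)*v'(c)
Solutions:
 v(c) = C1*(cos(c) - 1)^(3/2)/(cos(c) + 1)^(3/2)


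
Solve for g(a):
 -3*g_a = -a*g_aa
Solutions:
 g(a) = C1 + C2*a^4


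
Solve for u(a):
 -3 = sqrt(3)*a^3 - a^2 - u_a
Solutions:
 u(a) = C1 + sqrt(3)*a^4/4 - a^3/3 + 3*a


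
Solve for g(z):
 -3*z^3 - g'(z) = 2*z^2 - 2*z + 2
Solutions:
 g(z) = C1 - 3*z^4/4 - 2*z^3/3 + z^2 - 2*z


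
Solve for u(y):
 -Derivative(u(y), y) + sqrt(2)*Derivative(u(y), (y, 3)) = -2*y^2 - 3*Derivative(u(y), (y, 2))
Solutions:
 u(y) = C1 + C2*exp(sqrt(2)*y*(-3 + sqrt(4*sqrt(2) + 9))/4) + C3*exp(-sqrt(2)*y*(3 + sqrt(4*sqrt(2) + 9))/4) + 2*y^3/3 + 6*y^2 + 4*sqrt(2)*y + 36*y


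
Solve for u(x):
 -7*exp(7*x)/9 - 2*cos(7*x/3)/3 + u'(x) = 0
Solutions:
 u(x) = C1 + exp(7*x)/9 + 2*sin(7*x/3)/7


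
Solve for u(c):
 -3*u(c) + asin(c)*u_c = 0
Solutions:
 u(c) = C1*exp(3*Integral(1/asin(c), c))


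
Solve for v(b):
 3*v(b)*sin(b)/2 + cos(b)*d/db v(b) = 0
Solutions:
 v(b) = C1*cos(b)^(3/2)


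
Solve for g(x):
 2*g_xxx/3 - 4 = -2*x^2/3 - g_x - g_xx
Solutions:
 g(x) = C1 - 2*x^3/9 + 2*x^2/3 + 32*x/9 + (C2*sin(sqrt(15)*x/4) + C3*cos(sqrt(15)*x/4))*exp(-3*x/4)


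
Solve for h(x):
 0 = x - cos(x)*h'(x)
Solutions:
 h(x) = C1 + Integral(x/cos(x), x)


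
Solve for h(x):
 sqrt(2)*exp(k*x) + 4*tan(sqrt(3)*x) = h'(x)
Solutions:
 h(x) = C1 + sqrt(2)*Piecewise((exp(k*x)/k, Ne(k, 0)), (x, True)) - 4*sqrt(3)*log(cos(sqrt(3)*x))/3


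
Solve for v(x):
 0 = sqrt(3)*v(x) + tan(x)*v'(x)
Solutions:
 v(x) = C1/sin(x)^(sqrt(3))


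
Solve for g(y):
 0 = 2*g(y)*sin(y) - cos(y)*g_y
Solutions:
 g(y) = C1/cos(y)^2


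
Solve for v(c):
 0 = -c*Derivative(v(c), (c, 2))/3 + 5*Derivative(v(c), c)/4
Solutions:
 v(c) = C1 + C2*c^(19/4)


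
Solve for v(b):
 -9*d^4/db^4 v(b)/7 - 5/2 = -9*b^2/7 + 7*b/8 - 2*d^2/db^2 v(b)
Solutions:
 v(b) = C1 + C2*b + C3*exp(-sqrt(14)*b/3) + C4*exp(sqrt(14)*b/3) - 3*b^4/56 + 7*b^3/96 + 83*b^2/392


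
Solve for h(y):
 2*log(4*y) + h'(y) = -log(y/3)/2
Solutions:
 h(y) = C1 - 5*y*log(y)/2 - 4*y*log(2) + y*log(3)/2 + 5*y/2


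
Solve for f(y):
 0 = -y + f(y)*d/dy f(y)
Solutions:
 f(y) = -sqrt(C1 + y^2)
 f(y) = sqrt(C1 + y^2)


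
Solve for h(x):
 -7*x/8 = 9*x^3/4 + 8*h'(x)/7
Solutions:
 h(x) = C1 - 63*x^4/128 - 49*x^2/128


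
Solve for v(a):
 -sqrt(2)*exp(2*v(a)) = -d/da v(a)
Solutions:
 v(a) = log(-sqrt(-1/(C1 + sqrt(2)*a))) - log(2)/2
 v(a) = log(-1/(C1 + sqrt(2)*a))/2 - log(2)/2


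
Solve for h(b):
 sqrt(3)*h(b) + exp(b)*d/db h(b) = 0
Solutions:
 h(b) = C1*exp(sqrt(3)*exp(-b))


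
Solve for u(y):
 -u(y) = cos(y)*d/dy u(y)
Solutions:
 u(y) = C1*sqrt(sin(y) - 1)/sqrt(sin(y) + 1)


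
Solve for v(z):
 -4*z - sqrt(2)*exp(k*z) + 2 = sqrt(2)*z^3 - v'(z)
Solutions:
 v(z) = C1 + sqrt(2)*z^4/4 + 2*z^2 - 2*z + sqrt(2)*exp(k*z)/k


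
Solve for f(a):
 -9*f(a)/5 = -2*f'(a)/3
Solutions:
 f(a) = C1*exp(27*a/10)


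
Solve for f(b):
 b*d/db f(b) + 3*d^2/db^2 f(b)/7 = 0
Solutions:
 f(b) = C1 + C2*erf(sqrt(42)*b/6)


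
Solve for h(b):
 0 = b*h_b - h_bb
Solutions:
 h(b) = C1 + C2*erfi(sqrt(2)*b/2)


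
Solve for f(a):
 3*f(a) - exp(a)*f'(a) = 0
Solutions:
 f(a) = C1*exp(-3*exp(-a))


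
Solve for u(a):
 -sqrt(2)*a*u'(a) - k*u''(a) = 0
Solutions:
 u(a) = C1 + C2*sqrt(k)*erf(2^(3/4)*a*sqrt(1/k)/2)


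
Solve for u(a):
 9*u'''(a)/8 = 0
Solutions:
 u(a) = C1 + C2*a + C3*a^2


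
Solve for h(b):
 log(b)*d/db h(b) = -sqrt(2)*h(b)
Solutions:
 h(b) = C1*exp(-sqrt(2)*li(b))


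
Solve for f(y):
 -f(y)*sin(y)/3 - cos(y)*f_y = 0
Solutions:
 f(y) = C1*cos(y)^(1/3)


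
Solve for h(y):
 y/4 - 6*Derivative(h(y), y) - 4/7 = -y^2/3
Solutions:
 h(y) = C1 + y^3/54 + y^2/48 - 2*y/21


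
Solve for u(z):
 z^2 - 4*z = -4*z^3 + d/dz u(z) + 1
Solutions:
 u(z) = C1 + z^4 + z^3/3 - 2*z^2 - z


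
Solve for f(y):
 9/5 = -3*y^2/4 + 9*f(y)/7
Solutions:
 f(y) = 7*y^2/12 + 7/5


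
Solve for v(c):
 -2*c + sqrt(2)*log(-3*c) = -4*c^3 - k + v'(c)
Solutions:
 v(c) = C1 + c^4 - c^2 + c*(k - sqrt(2) + sqrt(2)*log(3)) + sqrt(2)*c*log(-c)


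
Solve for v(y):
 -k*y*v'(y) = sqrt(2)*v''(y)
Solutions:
 v(y) = Piecewise((-2^(3/4)*sqrt(pi)*C1*erf(2^(1/4)*sqrt(k)*y/2)/(2*sqrt(k)) - C2, (k > 0) | (k < 0)), (-C1*y - C2, True))


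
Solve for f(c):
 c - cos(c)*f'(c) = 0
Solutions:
 f(c) = C1 + Integral(c/cos(c), c)


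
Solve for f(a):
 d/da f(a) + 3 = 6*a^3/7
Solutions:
 f(a) = C1 + 3*a^4/14 - 3*a


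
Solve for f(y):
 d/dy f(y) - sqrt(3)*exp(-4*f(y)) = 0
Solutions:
 f(y) = log(-I*(C1 + 4*sqrt(3)*y)^(1/4))
 f(y) = log(I*(C1 + 4*sqrt(3)*y)^(1/4))
 f(y) = log(-(C1 + 4*sqrt(3)*y)^(1/4))
 f(y) = log(C1 + 4*sqrt(3)*y)/4


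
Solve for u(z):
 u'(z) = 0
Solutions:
 u(z) = C1


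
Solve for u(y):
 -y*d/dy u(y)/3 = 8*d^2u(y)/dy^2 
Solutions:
 u(y) = C1 + C2*erf(sqrt(3)*y/12)


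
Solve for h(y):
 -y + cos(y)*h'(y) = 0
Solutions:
 h(y) = C1 + Integral(y/cos(y), y)


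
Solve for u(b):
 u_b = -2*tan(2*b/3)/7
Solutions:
 u(b) = C1 + 3*log(cos(2*b/3))/7


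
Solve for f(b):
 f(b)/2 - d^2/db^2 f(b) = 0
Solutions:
 f(b) = C1*exp(-sqrt(2)*b/2) + C2*exp(sqrt(2)*b/2)


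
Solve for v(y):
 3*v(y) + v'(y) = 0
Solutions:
 v(y) = C1*exp(-3*y)


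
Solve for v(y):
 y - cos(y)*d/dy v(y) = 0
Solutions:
 v(y) = C1 + Integral(y/cos(y), y)


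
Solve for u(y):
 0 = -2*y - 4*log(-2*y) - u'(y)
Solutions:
 u(y) = C1 - y^2 - 4*y*log(-y) + 4*y*(1 - log(2))


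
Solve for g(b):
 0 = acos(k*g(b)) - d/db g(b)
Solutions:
 Integral(1/acos(_y*k), (_y, g(b))) = C1 + b


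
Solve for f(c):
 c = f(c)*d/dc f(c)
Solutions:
 f(c) = -sqrt(C1 + c^2)
 f(c) = sqrt(C1 + c^2)


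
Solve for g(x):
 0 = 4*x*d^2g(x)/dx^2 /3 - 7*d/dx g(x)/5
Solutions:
 g(x) = C1 + C2*x^(41/20)


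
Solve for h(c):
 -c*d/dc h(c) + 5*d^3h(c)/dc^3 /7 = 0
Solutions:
 h(c) = C1 + Integral(C2*airyai(5^(2/3)*7^(1/3)*c/5) + C3*airybi(5^(2/3)*7^(1/3)*c/5), c)


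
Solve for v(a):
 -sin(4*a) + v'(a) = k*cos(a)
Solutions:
 v(a) = C1 + k*sin(a) - cos(4*a)/4


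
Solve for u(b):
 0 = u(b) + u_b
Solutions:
 u(b) = C1*exp(-b)


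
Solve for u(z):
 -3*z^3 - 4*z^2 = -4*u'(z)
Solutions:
 u(z) = C1 + 3*z^4/16 + z^3/3


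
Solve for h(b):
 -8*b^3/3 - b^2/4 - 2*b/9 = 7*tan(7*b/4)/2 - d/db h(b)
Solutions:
 h(b) = C1 + 2*b^4/3 + b^3/12 + b^2/9 - 2*log(cos(7*b/4))


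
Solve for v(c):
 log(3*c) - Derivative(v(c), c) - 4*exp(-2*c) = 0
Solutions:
 v(c) = C1 + c*log(c) + c*(-1 + log(3)) + 2*exp(-2*c)


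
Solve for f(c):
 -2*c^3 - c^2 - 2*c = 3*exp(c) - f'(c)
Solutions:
 f(c) = C1 + c^4/2 + c^3/3 + c^2 + 3*exp(c)


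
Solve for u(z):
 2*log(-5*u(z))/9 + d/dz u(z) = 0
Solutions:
 9*Integral(1/(log(-_y) + log(5)), (_y, u(z)))/2 = C1 - z


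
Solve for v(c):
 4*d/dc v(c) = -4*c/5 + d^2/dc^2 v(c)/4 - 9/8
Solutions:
 v(c) = C1 + C2*exp(16*c) - c^2/10 - 47*c/160


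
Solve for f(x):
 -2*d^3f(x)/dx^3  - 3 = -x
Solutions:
 f(x) = C1 + C2*x + C3*x^2 + x^4/48 - x^3/4


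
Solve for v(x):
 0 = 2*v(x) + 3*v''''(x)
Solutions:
 v(x) = (C1*sin(6^(3/4)*x/6) + C2*cos(6^(3/4)*x/6))*exp(-6^(3/4)*x/6) + (C3*sin(6^(3/4)*x/6) + C4*cos(6^(3/4)*x/6))*exp(6^(3/4)*x/6)


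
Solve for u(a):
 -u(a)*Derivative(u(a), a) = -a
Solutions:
 u(a) = -sqrt(C1 + a^2)
 u(a) = sqrt(C1 + a^2)


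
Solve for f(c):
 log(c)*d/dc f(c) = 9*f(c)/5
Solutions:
 f(c) = C1*exp(9*li(c)/5)


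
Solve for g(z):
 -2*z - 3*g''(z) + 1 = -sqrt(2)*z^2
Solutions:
 g(z) = C1 + C2*z + sqrt(2)*z^4/36 - z^3/9 + z^2/6


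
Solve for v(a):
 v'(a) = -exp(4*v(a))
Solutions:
 v(a) = log(-I*(1/(C1 + 4*a))^(1/4))
 v(a) = log(I*(1/(C1 + 4*a))^(1/4))
 v(a) = log(-(1/(C1 + 4*a))^(1/4))
 v(a) = log(1/(C1 + 4*a))/4


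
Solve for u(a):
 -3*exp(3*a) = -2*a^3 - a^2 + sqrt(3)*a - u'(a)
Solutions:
 u(a) = C1 - a^4/2 - a^3/3 + sqrt(3)*a^2/2 + exp(3*a)


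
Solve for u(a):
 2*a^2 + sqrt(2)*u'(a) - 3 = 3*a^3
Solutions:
 u(a) = C1 + 3*sqrt(2)*a^4/8 - sqrt(2)*a^3/3 + 3*sqrt(2)*a/2


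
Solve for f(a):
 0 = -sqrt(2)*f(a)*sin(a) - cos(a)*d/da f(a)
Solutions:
 f(a) = C1*cos(a)^(sqrt(2))


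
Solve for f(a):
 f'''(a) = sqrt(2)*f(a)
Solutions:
 f(a) = C3*exp(2^(1/6)*a) + (C1*sin(2^(1/6)*sqrt(3)*a/2) + C2*cos(2^(1/6)*sqrt(3)*a/2))*exp(-2^(1/6)*a/2)


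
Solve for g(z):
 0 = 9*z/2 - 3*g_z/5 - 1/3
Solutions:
 g(z) = C1 + 15*z^2/4 - 5*z/9


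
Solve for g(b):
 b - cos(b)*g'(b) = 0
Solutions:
 g(b) = C1 + Integral(b/cos(b), b)


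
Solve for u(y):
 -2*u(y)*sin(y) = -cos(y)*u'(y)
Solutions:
 u(y) = C1/cos(y)^2


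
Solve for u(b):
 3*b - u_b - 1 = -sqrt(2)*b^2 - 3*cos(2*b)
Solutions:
 u(b) = C1 + sqrt(2)*b^3/3 + 3*b^2/2 - b + 3*sin(2*b)/2


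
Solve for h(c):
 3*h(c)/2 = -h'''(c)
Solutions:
 h(c) = C3*exp(-2^(2/3)*3^(1/3)*c/2) + (C1*sin(2^(2/3)*3^(5/6)*c/4) + C2*cos(2^(2/3)*3^(5/6)*c/4))*exp(2^(2/3)*3^(1/3)*c/4)


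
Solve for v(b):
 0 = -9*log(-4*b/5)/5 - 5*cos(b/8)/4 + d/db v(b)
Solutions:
 v(b) = C1 + 9*b*log(-b)/5 - 9*b*log(5)/5 - 9*b/5 + 18*b*log(2)/5 + 10*sin(b/8)


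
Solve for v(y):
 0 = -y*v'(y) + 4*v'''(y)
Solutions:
 v(y) = C1 + Integral(C2*airyai(2^(1/3)*y/2) + C3*airybi(2^(1/3)*y/2), y)


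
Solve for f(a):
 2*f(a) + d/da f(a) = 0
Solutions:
 f(a) = C1*exp(-2*a)


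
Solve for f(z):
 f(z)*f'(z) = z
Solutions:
 f(z) = -sqrt(C1 + z^2)
 f(z) = sqrt(C1 + z^2)


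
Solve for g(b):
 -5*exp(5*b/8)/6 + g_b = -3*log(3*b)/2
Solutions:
 g(b) = C1 - 3*b*log(b)/2 + 3*b*(1 - log(3))/2 + 4*exp(5*b/8)/3


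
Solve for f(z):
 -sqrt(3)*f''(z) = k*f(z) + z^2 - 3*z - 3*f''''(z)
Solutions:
 f(z) = C1*exp(-sqrt(2)*3^(3/4)*z*sqrt(1 - sqrt(4*k + 1))/6) + C2*exp(sqrt(2)*3^(3/4)*z*sqrt(1 - sqrt(4*k + 1))/6) + C3*exp(-sqrt(2)*3^(3/4)*z*sqrt(sqrt(4*k + 1) + 1)/6) + C4*exp(sqrt(2)*3^(3/4)*z*sqrt(sqrt(4*k + 1) + 1)/6) - z^2/k + 3*z/k + 2*sqrt(3)/k^2


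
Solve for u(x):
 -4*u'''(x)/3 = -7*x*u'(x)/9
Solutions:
 u(x) = C1 + Integral(C2*airyai(126^(1/3)*x/6) + C3*airybi(126^(1/3)*x/6), x)


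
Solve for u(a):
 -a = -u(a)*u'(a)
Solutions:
 u(a) = -sqrt(C1 + a^2)
 u(a) = sqrt(C1 + a^2)


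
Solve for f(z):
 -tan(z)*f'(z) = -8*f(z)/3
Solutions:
 f(z) = C1*sin(z)^(8/3)


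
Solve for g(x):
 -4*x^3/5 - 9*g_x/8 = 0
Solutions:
 g(x) = C1 - 8*x^4/45


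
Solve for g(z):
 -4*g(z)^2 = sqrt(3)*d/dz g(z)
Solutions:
 g(z) = 3/(C1 + 4*sqrt(3)*z)


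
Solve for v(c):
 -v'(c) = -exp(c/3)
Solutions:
 v(c) = C1 + 3*exp(c/3)


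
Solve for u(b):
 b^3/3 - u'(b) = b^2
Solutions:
 u(b) = C1 + b^4/12 - b^3/3


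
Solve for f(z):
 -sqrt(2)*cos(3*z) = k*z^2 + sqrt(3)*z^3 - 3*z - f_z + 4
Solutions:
 f(z) = C1 + k*z^3/3 + sqrt(3)*z^4/4 - 3*z^2/2 + 4*z + sqrt(2)*sin(3*z)/3


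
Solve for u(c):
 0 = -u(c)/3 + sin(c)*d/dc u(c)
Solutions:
 u(c) = C1*(cos(c) - 1)^(1/6)/(cos(c) + 1)^(1/6)


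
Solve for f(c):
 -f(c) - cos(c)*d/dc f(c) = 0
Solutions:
 f(c) = C1*sqrt(sin(c) - 1)/sqrt(sin(c) + 1)


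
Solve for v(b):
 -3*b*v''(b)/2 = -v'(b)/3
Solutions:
 v(b) = C1 + C2*b^(11/9)


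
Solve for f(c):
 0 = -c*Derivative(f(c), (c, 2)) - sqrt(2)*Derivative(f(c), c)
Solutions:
 f(c) = C1 + C2*c^(1 - sqrt(2))


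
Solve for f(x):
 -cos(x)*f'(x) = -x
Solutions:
 f(x) = C1 + Integral(x/cos(x), x)


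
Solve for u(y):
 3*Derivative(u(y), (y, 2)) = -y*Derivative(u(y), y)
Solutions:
 u(y) = C1 + C2*erf(sqrt(6)*y/6)


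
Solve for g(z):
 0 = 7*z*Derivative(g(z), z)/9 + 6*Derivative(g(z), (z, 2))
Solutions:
 g(z) = C1 + C2*erf(sqrt(21)*z/18)


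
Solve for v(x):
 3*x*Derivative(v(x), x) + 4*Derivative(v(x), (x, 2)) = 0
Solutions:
 v(x) = C1 + C2*erf(sqrt(6)*x/4)


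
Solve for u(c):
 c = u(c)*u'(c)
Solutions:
 u(c) = -sqrt(C1 + c^2)
 u(c) = sqrt(C1 + c^2)


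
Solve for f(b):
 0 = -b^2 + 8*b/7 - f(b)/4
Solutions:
 f(b) = 4*b*(8 - 7*b)/7


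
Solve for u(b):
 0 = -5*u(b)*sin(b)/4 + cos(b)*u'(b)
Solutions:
 u(b) = C1/cos(b)^(5/4)


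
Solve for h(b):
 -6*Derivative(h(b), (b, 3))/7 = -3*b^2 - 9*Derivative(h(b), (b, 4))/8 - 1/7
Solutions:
 h(b) = C1 + C2*b + C3*b^2 + C4*exp(16*b/21) + 7*b^5/120 + 49*b^4/128 + 9389*b^3/4608


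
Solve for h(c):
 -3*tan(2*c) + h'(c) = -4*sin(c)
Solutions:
 h(c) = C1 - 3*log(cos(2*c))/2 + 4*cos(c)


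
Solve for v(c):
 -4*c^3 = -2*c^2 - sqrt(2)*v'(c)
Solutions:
 v(c) = C1 + sqrt(2)*c^4/2 - sqrt(2)*c^3/3


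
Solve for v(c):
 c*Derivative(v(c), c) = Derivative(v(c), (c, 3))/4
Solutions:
 v(c) = C1 + Integral(C2*airyai(2^(2/3)*c) + C3*airybi(2^(2/3)*c), c)


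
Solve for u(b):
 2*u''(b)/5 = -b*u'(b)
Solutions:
 u(b) = C1 + C2*erf(sqrt(5)*b/2)


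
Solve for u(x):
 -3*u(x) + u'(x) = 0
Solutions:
 u(x) = C1*exp(3*x)


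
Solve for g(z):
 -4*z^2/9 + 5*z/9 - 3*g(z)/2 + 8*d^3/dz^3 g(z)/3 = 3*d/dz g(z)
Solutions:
 g(z) = C1*exp(-6^(1/3)*z*(6^(1/3)/(sqrt(3) + 3)^(1/3) + (sqrt(3) + 3)^(1/3))/8)*sin(2^(1/3)*3^(1/6)*z*(-3^(2/3)*(sqrt(3) + 3)^(1/3) + 3*2^(1/3)/(sqrt(3) + 3)^(1/3))/8) + C2*exp(-6^(1/3)*z*(6^(1/3)/(sqrt(3) + 3)^(1/3) + (sqrt(3) + 3)^(1/3))/8)*cos(2^(1/3)*3^(1/6)*z*(-3^(2/3)*(sqrt(3) + 3)^(1/3) + 3*2^(1/3)/(sqrt(3) + 3)^(1/3))/8) + C3*exp(6^(1/3)*z*(6^(1/3)/(sqrt(3) + 3)^(1/3) + (sqrt(3) + 3)^(1/3))/4) - 8*z^2/27 + 14*z/9 - 28/9


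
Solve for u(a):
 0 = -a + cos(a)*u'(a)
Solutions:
 u(a) = C1 + Integral(a/cos(a), a)


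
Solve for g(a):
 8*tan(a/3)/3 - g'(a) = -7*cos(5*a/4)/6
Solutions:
 g(a) = C1 - 8*log(cos(a/3)) + 14*sin(5*a/4)/15


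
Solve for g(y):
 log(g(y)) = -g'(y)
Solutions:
 li(g(y)) = C1 - y


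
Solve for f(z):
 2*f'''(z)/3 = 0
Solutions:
 f(z) = C1 + C2*z + C3*z^2


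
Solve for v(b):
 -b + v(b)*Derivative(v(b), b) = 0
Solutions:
 v(b) = -sqrt(C1 + b^2)
 v(b) = sqrt(C1 + b^2)


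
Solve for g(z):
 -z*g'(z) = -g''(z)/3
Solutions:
 g(z) = C1 + C2*erfi(sqrt(6)*z/2)


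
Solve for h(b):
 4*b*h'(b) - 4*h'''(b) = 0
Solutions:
 h(b) = C1 + Integral(C2*airyai(b) + C3*airybi(b), b)


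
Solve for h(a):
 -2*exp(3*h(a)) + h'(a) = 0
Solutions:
 h(a) = log(-1/(C1 + 6*a))/3
 h(a) = log((-1/(C1 + 2*a))^(1/3)*(-3^(2/3) - 3*3^(1/6)*I)/6)
 h(a) = log((-1/(C1 + 2*a))^(1/3)*(-3^(2/3) + 3*3^(1/6)*I)/6)


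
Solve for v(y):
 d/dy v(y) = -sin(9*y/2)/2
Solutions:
 v(y) = C1 + cos(9*y/2)/9


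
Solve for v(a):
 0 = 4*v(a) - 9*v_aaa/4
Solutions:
 v(a) = C3*exp(2*6^(1/3)*a/3) + (C1*sin(2^(1/3)*3^(5/6)*a/3) + C2*cos(2^(1/3)*3^(5/6)*a/3))*exp(-6^(1/3)*a/3)


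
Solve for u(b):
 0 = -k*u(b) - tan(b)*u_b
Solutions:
 u(b) = C1*exp(-k*log(sin(b)))


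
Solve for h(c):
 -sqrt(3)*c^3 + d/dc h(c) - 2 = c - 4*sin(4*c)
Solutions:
 h(c) = C1 + sqrt(3)*c^4/4 + c^2/2 + 2*c + cos(4*c)


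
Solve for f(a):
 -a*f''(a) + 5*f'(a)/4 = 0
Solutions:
 f(a) = C1 + C2*a^(9/4)


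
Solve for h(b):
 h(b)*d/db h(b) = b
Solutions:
 h(b) = -sqrt(C1 + b^2)
 h(b) = sqrt(C1 + b^2)


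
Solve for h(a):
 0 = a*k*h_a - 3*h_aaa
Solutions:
 h(a) = C1 + Integral(C2*airyai(3^(2/3)*a*k^(1/3)/3) + C3*airybi(3^(2/3)*a*k^(1/3)/3), a)


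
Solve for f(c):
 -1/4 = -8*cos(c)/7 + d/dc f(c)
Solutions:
 f(c) = C1 - c/4 + 8*sin(c)/7


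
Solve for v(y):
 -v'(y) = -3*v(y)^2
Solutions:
 v(y) = -1/(C1 + 3*y)


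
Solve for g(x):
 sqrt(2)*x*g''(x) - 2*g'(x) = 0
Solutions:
 g(x) = C1 + C2*x^(1 + sqrt(2))


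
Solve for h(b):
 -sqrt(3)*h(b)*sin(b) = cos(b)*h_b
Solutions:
 h(b) = C1*cos(b)^(sqrt(3))


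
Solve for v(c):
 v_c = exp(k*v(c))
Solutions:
 v(c) = Piecewise((log(-1/(C1*k + c*k))/k, Ne(k, 0)), (nan, True))
 v(c) = Piecewise((C1 + c, Eq(k, 0)), (nan, True))


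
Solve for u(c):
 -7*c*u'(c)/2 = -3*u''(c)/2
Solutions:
 u(c) = C1 + C2*erfi(sqrt(42)*c/6)


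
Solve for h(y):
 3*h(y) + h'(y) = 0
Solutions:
 h(y) = C1*exp(-3*y)


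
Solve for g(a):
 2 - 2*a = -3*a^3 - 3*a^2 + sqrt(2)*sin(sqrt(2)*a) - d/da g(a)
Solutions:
 g(a) = C1 - 3*a^4/4 - a^3 + a^2 - 2*a - cos(sqrt(2)*a)


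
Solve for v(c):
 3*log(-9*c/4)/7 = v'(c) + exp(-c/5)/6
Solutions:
 v(c) = C1 + 3*c*log(-c)/7 + 3*c*(-2*log(2) - 1 + 2*log(3))/7 + 5*exp(-c/5)/6


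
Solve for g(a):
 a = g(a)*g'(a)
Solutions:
 g(a) = -sqrt(C1 + a^2)
 g(a) = sqrt(C1 + a^2)


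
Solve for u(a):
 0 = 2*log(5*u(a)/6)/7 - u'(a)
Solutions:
 -7*Integral(1/(log(_y) - log(6) + log(5)), (_y, u(a)))/2 = C1 - a


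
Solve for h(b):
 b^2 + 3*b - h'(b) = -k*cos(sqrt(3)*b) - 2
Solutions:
 h(b) = C1 + b^3/3 + 3*b^2/2 + 2*b + sqrt(3)*k*sin(sqrt(3)*b)/3


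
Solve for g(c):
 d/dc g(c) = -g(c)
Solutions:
 g(c) = C1*exp(-c)


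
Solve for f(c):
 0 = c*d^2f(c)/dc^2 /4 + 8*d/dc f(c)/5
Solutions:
 f(c) = C1 + C2/c^(27/5)


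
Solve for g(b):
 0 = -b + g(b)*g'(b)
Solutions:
 g(b) = -sqrt(C1 + b^2)
 g(b) = sqrt(C1 + b^2)


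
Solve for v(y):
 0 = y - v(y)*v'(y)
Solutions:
 v(y) = -sqrt(C1 + y^2)
 v(y) = sqrt(C1 + y^2)


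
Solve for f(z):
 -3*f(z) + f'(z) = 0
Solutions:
 f(z) = C1*exp(3*z)


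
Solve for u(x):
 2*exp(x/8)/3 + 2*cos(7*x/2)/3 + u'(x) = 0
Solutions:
 u(x) = C1 - 16*exp(x/8)/3 - 4*sin(7*x/2)/21


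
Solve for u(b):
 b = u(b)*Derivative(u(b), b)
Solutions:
 u(b) = -sqrt(C1 + b^2)
 u(b) = sqrt(C1 + b^2)


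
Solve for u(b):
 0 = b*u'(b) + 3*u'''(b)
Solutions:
 u(b) = C1 + Integral(C2*airyai(-3^(2/3)*b/3) + C3*airybi(-3^(2/3)*b/3), b)


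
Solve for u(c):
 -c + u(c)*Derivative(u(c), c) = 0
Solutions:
 u(c) = -sqrt(C1 + c^2)
 u(c) = sqrt(C1 + c^2)


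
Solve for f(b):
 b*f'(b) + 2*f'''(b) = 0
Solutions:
 f(b) = C1 + Integral(C2*airyai(-2^(2/3)*b/2) + C3*airybi(-2^(2/3)*b/2), b)


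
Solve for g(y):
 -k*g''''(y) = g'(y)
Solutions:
 g(y) = C1 + C2*exp(y*(-1/k)^(1/3)) + C3*exp(y*(-1/k)^(1/3)*(-1 + sqrt(3)*I)/2) + C4*exp(-y*(-1/k)^(1/3)*(1 + sqrt(3)*I)/2)


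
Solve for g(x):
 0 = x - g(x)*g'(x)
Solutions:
 g(x) = -sqrt(C1 + x^2)
 g(x) = sqrt(C1 + x^2)


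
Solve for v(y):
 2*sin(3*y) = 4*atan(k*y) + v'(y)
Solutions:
 v(y) = C1 - 4*Piecewise((y*atan(k*y) - log(k^2*y^2 + 1)/(2*k), Ne(k, 0)), (0, True)) - 2*cos(3*y)/3


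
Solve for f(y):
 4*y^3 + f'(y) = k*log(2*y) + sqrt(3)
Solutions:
 f(y) = C1 + k*y*log(y) - k*y + k*y*log(2) - y^4 + sqrt(3)*y


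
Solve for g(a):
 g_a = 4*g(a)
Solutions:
 g(a) = C1*exp(4*a)


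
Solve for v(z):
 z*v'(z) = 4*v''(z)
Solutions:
 v(z) = C1 + C2*erfi(sqrt(2)*z/4)


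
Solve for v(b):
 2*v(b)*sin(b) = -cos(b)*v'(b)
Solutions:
 v(b) = C1*cos(b)^2


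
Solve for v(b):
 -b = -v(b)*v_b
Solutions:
 v(b) = -sqrt(C1 + b^2)
 v(b) = sqrt(C1 + b^2)


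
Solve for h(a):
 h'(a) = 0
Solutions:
 h(a) = C1


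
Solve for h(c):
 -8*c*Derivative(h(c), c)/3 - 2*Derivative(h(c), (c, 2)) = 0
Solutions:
 h(c) = C1 + C2*erf(sqrt(6)*c/3)


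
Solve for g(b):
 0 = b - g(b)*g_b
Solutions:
 g(b) = -sqrt(C1 + b^2)
 g(b) = sqrt(C1 + b^2)


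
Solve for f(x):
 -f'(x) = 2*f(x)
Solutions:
 f(x) = C1*exp(-2*x)


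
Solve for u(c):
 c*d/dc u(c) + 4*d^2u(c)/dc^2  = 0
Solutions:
 u(c) = C1 + C2*erf(sqrt(2)*c/4)


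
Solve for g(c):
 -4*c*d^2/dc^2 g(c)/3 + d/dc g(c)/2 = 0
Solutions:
 g(c) = C1 + C2*c^(11/8)


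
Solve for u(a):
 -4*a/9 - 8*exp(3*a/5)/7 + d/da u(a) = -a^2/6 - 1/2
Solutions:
 u(a) = C1 - a^3/18 + 2*a^2/9 - a/2 + 40*exp(3*a/5)/21


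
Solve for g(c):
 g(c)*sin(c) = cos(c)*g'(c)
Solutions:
 g(c) = C1/cos(c)


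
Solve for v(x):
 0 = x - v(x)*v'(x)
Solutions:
 v(x) = -sqrt(C1 + x^2)
 v(x) = sqrt(C1 + x^2)


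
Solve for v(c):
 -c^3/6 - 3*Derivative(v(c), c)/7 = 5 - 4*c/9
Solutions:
 v(c) = C1 - 7*c^4/72 + 14*c^2/27 - 35*c/3


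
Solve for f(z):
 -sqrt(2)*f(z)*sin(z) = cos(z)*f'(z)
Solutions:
 f(z) = C1*cos(z)^(sqrt(2))


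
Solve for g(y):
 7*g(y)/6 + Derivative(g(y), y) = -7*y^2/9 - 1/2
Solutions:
 g(y) = C1*exp(-7*y/6) - 2*y^2/3 + 8*y/7 - 69/49


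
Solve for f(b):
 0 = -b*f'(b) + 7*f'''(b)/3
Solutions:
 f(b) = C1 + Integral(C2*airyai(3^(1/3)*7^(2/3)*b/7) + C3*airybi(3^(1/3)*7^(2/3)*b/7), b)


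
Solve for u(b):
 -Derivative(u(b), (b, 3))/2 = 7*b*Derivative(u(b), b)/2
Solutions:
 u(b) = C1 + Integral(C2*airyai(-7^(1/3)*b) + C3*airybi(-7^(1/3)*b), b)


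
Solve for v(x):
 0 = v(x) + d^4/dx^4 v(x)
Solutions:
 v(x) = (C1*sin(sqrt(2)*x/2) + C2*cos(sqrt(2)*x/2))*exp(-sqrt(2)*x/2) + (C3*sin(sqrt(2)*x/2) + C4*cos(sqrt(2)*x/2))*exp(sqrt(2)*x/2)


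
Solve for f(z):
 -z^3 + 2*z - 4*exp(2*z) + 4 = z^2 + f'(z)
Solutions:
 f(z) = C1 - z^4/4 - z^3/3 + z^2 + 4*z - 2*exp(2*z)


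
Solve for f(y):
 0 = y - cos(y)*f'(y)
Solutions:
 f(y) = C1 + Integral(y/cos(y), y)


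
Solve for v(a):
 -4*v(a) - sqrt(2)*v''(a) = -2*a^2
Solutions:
 v(a) = C1*sin(2^(3/4)*a) + C2*cos(2^(3/4)*a) + a^2/2 - sqrt(2)/4


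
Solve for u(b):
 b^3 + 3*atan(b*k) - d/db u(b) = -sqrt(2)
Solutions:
 u(b) = C1 + b^4/4 + sqrt(2)*b + 3*Piecewise((b*atan(b*k) - log(b^2*k^2 + 1)/(2*k), Ne(k, 0)), (0, True))


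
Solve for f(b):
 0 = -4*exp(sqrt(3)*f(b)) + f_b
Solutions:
 f(b) = sqrt(3)*(2*log(-1/(C1 + 4*b)) - log(3))/6


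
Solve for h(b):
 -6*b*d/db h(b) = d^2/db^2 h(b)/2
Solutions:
 h(b) = C1 + C2*erf(sqrt(6)*b)


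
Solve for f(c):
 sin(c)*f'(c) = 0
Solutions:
 f(c) = C1


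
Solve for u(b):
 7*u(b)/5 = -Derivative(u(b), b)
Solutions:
 u(b) = C1*exp(-7*b/5)


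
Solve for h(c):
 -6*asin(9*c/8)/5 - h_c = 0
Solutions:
 h(c) = C1 - 6*c*asin(9*c/8)/5 - 2*sqrt(64 - 81*c^2)/15


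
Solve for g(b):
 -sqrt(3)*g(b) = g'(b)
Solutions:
 g(b) = C1*exp(-sqrt(3)*b)


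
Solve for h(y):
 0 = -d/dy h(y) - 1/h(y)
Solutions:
 h(y) = -sqrt(C1 - 2*y)
 h(y) = sqrt(C1 - 2*y)


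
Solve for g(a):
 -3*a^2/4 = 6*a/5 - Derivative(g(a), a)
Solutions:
 g(a) = C1 + a^3/4 + 3*a^2/5


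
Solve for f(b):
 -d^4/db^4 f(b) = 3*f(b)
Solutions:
 f(b) = (C1*sin(sqrt(2)*3^(1/4)*b/2) + C2*cos(sqrt(2)*3^(1/4)*b/2))*exp(-sqrt(2)*3^(1/4)*b/2) + (C3*sin(sqrt(2)*3^(1/4)*b/2) + C4*cos(sqrt(2)*3^(1/4)*b/2))*exp(sqrt(2)*3^(1/4)*b/2)


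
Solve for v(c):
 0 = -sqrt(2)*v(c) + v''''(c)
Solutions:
 v(c) = C1*exp(-2^(1/8)*c) + C2*exp(2^(1/8)*c) + C3*sin(2^(1/8)*c) + C4*cos(2^(1/8)*c)


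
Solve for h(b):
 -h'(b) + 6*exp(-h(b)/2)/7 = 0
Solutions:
 h(b) = 2*log(C1 + 3*b/7)


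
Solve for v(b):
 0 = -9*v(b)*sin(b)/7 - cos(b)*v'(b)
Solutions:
 v(b) = C1*cos(b)^(9/7)


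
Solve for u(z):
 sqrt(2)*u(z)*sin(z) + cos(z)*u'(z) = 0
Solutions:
 u(z) = C1*cos(z)^(sqrt(2))


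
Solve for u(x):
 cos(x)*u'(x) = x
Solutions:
 u(x) = C1 + Integral(x/cos(x), x)


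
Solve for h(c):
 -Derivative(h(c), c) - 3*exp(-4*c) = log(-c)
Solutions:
 h(c) = C1 - c*log(-c) + c + 3*exp(-4*c)/4


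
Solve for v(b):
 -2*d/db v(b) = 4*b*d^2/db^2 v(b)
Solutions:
 v(b) = C1 + C2*sqrt(b)


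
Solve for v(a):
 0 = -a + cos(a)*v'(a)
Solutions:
 v(a) = C1 + Integral(a/cos(a), a)


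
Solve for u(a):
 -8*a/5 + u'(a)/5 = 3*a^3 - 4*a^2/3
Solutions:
 u(a) = C1 + 15*a^4/4 - 20*a^3/9 + 4*a^2


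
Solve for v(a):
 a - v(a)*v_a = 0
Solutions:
 v(a) = -sqrt(C1 + a^2)
 v(a) = sqrt(C1 + a^2)


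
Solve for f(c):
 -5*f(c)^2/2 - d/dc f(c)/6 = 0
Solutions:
 f(c) = 1/(C1 + 15*c)


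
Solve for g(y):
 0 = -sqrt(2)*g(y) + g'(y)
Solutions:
 g(y) = C1*exp(sqrt(2)*y)


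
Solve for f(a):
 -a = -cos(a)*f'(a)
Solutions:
 f(a) = C1 + Integral(a/cos(a), a)


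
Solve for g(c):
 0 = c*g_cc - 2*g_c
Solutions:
 g(c) = C1 + C2*c^3


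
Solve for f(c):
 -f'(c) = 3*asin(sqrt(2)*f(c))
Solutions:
 Integral(1/asin(sqrt(2)*_y), (_y, f(c))) = C1 - 3*c


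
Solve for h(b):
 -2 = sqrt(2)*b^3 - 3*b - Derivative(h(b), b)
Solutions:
 h(b) = C1 + sqrt(2)*b^4/4 - 3*b^2/2 + 2*b


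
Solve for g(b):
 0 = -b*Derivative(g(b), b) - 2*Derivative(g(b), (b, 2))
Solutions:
 g(b) = C1 + C2*erf(b/2)


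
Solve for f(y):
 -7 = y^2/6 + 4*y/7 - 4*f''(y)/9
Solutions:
 f(y) = C1 + C2*y + y^4/32 + 3*y^3/14 + 63*y^2/8


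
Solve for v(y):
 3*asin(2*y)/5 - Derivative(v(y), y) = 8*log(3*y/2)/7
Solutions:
 v(y) = C1 - 8*y*log(y)/7 + 3*y*asin(2*y)/5 - 8*y*log(3)/7 + 8*y*log(2)/7 + 8*y/7 + 3*sqrt(1 - 4*y^2)/10


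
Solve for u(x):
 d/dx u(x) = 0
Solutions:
 u(x) = C1


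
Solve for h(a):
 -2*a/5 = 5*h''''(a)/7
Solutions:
 h(a) = C1 + C2*a + C3*a^2 + C4*a^3 - 7*a^5/1500


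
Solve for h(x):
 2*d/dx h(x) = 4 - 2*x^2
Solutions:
 h(x) = C1 - x^3/3 + 2*x


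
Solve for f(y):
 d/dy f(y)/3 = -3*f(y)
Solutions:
 f(y) = C1*exp(-9*y)


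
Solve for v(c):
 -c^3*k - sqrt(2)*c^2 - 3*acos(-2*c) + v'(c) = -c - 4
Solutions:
 v(c) = C1 + c^4*k/4 + sqrt(2)*c^3/3 - c^2/2 + 3*c*acos(-2*c) - 4*c + 3*sqrt(1 - 4*c^2)/2


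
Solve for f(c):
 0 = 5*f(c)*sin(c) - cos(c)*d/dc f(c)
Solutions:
 f(c) = C1/cos(c)^5


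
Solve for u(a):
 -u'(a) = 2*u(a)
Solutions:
 u(a) = C1*exp(-2*a)


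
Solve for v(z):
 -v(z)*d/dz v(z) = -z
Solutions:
 v(z) = -sqrt(C1 + z^2)
 v(z) = sqrt(C1 + z^2)


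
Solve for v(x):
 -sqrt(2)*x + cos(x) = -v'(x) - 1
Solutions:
 v(x) = C1 + sqrt(2)*x^2/2 - x - sin(x)


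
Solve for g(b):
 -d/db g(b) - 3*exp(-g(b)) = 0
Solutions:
 g(b) = log(C1 - 3*b)


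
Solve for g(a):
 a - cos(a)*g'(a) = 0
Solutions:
 g(a) = C1 + Integral(a/cos(a), a)


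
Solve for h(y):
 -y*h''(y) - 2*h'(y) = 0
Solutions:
 h(y) = C1 + C2/y


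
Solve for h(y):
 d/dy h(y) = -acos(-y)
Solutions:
 h(y) = C1 - y*acos(-y) - sqrt(1 - y^2)


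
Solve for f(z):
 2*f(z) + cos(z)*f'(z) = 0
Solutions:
 f(z) = C1*(sin(z) - 1)/(sin(z) + 1)


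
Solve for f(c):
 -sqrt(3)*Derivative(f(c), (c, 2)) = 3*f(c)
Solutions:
 f(c) = C1*sin(3^(1/4)*c) + C2*cos(3^(1/4)*c)


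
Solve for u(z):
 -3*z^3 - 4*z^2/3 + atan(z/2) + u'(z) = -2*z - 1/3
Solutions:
 u(z) = C1 + 3*z^4/4 + 4*z^3/9 - z^2 - z*atan(z/2) - z/3 + log(z^2 + 4)


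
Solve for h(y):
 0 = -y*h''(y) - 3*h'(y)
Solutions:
 h(y) = C1 + C2/y^2


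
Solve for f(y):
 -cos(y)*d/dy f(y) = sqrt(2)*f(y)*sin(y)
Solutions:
 f(y) = C1*cos(y)^(sqrt(2))


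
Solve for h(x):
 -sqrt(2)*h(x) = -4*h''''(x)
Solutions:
 h(x) = C1*exp(-2^(5/8)*x/2) + C2*exp(2^(5/8)*x/2) + C3*sin(2^(5/8)*x/2) + C4*cos(2^(5/8)*x/2)


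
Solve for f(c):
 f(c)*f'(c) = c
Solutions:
 f(c) = -sqrt(C1 + c^2)
 f(c) = sqrt(C1 + c^2)


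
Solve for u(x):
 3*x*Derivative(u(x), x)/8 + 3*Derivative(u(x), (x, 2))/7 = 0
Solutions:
 u(x) = C1 + C2*erf(sqrt(7)*x/4)


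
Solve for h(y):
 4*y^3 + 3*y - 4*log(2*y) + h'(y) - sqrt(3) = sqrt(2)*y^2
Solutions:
 h(y) = C1 - y^4 + sqrt(2)*y^3/3 - 3*y^2/2 + 4*y*log(y) - 4*y + sqrt(3)*y + y*log(16)


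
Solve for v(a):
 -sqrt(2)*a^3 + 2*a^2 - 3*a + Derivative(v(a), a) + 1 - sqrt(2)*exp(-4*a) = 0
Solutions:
 v(a) = C1 + sqrt(2)*a^4/4 - 2*a^3/3 + 3*a^2/2 - a - sqrt(2)*exp(-4*a)/4


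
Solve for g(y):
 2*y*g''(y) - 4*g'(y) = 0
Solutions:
 g(y) = C1 + C2*y^3


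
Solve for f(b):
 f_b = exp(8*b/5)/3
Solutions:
 f(b) = C1 + 5*exp(8*b/5)/24


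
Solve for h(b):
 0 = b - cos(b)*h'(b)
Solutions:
 h(b) = C1 + Integral(b/cos(b), b)


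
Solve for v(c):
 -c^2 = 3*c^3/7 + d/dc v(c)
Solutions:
 v(c) = C1 - 3*c^4/28 - c^3/3


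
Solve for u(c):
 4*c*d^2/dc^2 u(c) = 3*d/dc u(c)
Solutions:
 u(c) = C1 + C2*c^(7/4)


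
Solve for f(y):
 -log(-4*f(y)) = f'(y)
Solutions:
 Integral(1/(log(-_y) + 2*log(2)), (_y, f(y))) = C1 - y


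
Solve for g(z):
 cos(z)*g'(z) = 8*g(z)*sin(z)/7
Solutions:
 g(z) = C1/cos(z)^(8/7)


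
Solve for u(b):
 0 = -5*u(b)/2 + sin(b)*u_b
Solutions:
 u(b) = C1*(cos(b) - 1)^(5/4)/(cos(b) + 1)^(5/4)


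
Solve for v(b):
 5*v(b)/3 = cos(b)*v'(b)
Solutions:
 v(b) = C1*(sin(b) + 1)^(5/6)/(sin(b) - 1)^(5/6)


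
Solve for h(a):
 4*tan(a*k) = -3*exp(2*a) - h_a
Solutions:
 h(a) = C1 - 4*Piecewise((-log(cos(a*k))/k, Ne(k, 0)), (0, True)) - 3*exp(2*a)/2


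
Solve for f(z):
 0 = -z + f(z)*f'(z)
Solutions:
 f(z) = -sqrt(C1 + z^2)
 f(z) = sqrt(C1 + z^2)


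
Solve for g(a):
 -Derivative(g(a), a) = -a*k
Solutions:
 g(a) = C1 + a^2*k/2


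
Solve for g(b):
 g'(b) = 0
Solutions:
 g(b) = C1


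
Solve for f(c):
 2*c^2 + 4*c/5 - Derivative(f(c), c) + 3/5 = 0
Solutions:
 f(c) = C1 + 2*c^3/3 + 2*c^2/5 + 3*c/5


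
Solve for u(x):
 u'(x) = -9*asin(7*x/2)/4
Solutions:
 u(x) = C1 - 9*x*asin(7*x/2)/4 - 9*sqrt(4 - 49*x^2)/28


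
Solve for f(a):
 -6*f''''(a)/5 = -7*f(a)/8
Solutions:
 f(a) = C1*exp(-3^(3/4)*35^(1/4)*a/6) + C2*exp(3^(3/4)*35^(1/4)*a/6) + C3*sin(3^(3/4)*35^(1/4)*a/6) + C4*cos(3^(3/4)*35^(1/4)*a/6)


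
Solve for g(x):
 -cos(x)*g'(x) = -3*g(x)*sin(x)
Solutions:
 g(x) = C1/cos(x)^3


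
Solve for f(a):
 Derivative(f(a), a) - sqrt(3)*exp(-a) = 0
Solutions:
 f(a) = C1 - sqrt(3)*exp(-a)


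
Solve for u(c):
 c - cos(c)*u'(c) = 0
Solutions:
 u(c) = C1 + Integral(c/cos(c), c)


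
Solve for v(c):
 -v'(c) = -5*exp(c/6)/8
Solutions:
 v(c) = C1 + 15*exp(c/6)/4


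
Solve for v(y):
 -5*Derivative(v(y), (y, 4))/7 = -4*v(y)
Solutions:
 v(y) = C1*exp(-sqrt(2)*5^(3/4)*7^(1/4)*y/5) + C2*exp(sqrt(2)*5^(3/4)*7^(1/4)*y/5) + C3*sin(sqrt(2)*5^(3/4)*7^(1/4)*y/5) + C4*cos(sqrt(2)*5^(3/4)*7^(1/4)*y/5)
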